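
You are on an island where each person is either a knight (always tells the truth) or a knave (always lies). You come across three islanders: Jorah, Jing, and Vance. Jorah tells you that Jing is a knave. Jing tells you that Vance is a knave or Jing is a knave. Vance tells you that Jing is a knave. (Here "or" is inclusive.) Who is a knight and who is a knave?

Jorah is a knave, Jing is a knight, and Vance is a knave.

Suppose Jorah is a knight. Then Jorah's statement "Jing is a knave" would have to be true. Checking the 4 ways to assign the others, none is consistent with every speaker.
(For instance, with Jing=knight, Vance=knave, Jorah's claim "Jing is a knave" comes out false where it would need to be true.)
So Jorah must be a knave, making "Jing is a knave" false. Taking Jorah=knave, Jing=knight, Vance=knave, each remaining statement checks out:
  Jing (knight): "Vance is a knave or Jing is a knave" — true. ✓
  Vance (knave): "Jing is a knave" — false. ✓
This is the unique consistent assignment.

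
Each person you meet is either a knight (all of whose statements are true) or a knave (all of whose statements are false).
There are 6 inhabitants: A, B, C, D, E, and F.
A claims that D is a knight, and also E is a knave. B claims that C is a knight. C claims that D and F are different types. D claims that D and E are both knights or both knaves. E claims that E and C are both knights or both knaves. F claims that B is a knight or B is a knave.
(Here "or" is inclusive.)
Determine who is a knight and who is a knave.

A is a knave, and the claim "D is a knight, and also E is a knave" is indeed False.
B is a knight, and the claim "C is a knight" is indeed true.
As a knight, C's statement "D and F are different types" should be true; it is.
D is a knave, and the claim "D and E are both knights or both knaves" is indeed False.
E is a knight, and the claim "E and C are both knights or both knaves" is indeed true.
F is a knight, so "B is a knight or B is a knave" must be true — and it is.

A is a knave, B is a knight, C is a knight, D is a knave, E is a knight, and F is a knight.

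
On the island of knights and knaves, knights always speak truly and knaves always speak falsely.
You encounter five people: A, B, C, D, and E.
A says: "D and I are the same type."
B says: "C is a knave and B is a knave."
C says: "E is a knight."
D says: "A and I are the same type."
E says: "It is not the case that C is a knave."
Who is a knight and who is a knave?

Knights: A, C, D, and E. Knaves: B.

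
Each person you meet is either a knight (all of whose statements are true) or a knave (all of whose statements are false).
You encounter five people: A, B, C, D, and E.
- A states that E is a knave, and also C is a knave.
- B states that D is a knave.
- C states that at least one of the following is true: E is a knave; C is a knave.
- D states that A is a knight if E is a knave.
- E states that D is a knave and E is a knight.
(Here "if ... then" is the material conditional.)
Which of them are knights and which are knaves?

A is a knave, B is a knight, C is a knight, D is a knave, and E is a knave.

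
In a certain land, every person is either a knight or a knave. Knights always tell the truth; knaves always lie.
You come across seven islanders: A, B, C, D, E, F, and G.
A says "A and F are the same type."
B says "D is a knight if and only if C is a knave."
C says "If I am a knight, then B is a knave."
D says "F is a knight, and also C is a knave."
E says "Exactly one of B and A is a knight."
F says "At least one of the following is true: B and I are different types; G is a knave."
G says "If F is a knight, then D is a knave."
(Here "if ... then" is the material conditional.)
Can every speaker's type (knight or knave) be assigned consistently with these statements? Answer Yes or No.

No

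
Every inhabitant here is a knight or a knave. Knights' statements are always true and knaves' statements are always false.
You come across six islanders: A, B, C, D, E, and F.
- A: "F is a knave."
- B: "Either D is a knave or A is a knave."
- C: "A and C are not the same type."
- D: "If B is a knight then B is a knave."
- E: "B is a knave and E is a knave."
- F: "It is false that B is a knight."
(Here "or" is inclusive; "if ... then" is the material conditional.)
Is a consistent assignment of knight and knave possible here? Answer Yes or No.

Checking all 64 assignments, each has at least one speaker whose statement's truth value contradicts their type.

No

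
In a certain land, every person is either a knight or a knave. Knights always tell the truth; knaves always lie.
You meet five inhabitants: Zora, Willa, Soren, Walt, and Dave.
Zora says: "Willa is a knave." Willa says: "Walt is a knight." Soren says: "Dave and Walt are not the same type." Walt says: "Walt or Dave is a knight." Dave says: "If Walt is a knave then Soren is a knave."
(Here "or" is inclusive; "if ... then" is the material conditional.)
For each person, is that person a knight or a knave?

Zora is a knave, Willa is a knight, Soren is a knave, Walt is a knight, and Dave is a knight.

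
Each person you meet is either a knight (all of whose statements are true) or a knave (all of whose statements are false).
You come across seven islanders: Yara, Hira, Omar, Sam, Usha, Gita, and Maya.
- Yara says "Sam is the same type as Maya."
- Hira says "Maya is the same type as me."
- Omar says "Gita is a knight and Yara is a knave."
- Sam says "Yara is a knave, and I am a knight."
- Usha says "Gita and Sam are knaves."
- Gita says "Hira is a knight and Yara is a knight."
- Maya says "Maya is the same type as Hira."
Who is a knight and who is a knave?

Yara (knave): "Sam is the same type as Maya" — False. ✓
Since Hira is a knight, "Maya is the same type as me" needs to be true, which holds.
Omar is a knave, and the claim "Gita is a knight and Yara is a knave" is indeed False.
As a knave, Sam's statement "Yara is a knave, and I am a knight" should be False; it is.
Usha is a knight, and the claim "Gita and Sam are knaves" is indeed true.
Gita (knave): "Hira is a knight and Yara is a knight" — False. ✓
As a knight, Maya's statement "Maya is the same type as Hira" should be true; it is.

Yara is a knave, Hira is a knight, Omar is a knave, Sam is a knave, Usha is a knight, Gita is a knave, and Maya is a knight.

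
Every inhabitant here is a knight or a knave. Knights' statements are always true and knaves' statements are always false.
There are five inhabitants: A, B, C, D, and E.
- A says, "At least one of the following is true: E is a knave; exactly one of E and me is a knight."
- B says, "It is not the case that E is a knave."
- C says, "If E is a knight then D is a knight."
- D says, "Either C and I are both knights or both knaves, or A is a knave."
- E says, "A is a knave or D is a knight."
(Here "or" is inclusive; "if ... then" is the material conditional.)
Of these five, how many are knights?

2

The unique consistent assignment is A=knight, B=knave, C=knight, D=knave, E=knave.
That has 2 knights.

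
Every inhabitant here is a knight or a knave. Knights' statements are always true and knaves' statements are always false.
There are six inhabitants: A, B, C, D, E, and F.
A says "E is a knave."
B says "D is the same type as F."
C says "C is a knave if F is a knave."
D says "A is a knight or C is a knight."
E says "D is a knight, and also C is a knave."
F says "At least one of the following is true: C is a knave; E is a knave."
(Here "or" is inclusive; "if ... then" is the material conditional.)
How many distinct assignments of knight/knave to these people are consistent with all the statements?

1

Consistent assignments:
  A=knight, B=knight, C=knight, D=knight, E=knave, F=knight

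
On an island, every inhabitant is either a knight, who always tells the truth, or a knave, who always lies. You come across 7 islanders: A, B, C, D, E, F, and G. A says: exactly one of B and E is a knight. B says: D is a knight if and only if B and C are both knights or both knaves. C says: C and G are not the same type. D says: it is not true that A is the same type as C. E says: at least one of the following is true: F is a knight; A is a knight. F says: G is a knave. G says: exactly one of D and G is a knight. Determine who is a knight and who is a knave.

A is a knave, B is a knight, C is a knave, D is a knave, E is a knight, F is a knight, and G is a knave.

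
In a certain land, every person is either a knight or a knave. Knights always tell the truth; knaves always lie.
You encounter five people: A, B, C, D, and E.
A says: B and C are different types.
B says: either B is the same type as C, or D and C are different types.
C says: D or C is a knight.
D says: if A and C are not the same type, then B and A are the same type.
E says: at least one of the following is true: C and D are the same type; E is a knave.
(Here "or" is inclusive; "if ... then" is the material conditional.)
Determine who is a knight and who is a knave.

A is a knight, B is a knave, C is a knight, D is a knight, and E is a knight.

Suppose A is a knave. Then A's statement "B and C are different types" would have to be false. Checking the 16 ways to assign the others, none is consistent with every speaker.
(For instance, with B=knave, C=knight, D=knight, E=knight, A's claim "B and C are different types" comes out true where it would need to be false.)
So A must be a knight, making "B and C are different types" true. Taking A=knight, B=knave, C=knight, D=knight, E=knight, each remaining statement checks out:
  B (knave): "either B is the same type as C, or D and C are different types" — false. ✓
  C (knight): "D or C is a knight" — true. ✓
  D (knight): "if A and C are not the same type, then B and A are the same type" — true. ✓
  E (knight): "at least one of the following is true: C and D are the same type; E is a knave" — true. ✓
This is the unique consistent assignment.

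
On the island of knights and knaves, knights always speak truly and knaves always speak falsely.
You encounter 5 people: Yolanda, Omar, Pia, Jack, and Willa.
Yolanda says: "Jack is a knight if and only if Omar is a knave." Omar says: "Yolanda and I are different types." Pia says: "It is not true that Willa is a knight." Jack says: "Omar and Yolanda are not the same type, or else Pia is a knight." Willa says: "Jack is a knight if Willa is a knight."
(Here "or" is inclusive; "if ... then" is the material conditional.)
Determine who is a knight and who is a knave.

Knights: Omar, Jack, and Willa. Knaves: Yolanda and Pia.

Yolanda is a knave; "Jack is a knight if and only if Omar is a knave" is false, as required.
Since Omar is a knight, "Yolanda and I are different types" needs to be true, which holds.
As a knave, Pia's statement "it is not true that Willa is a knight" should be false; it is.
As a knight, Jack's statement "Omar and Yolanda are not the same type, or else Pia is a knight" should be true; it is.
Since Willa is a knight, "Jack is a knight if Willa is a knight" needs to be true, which holds.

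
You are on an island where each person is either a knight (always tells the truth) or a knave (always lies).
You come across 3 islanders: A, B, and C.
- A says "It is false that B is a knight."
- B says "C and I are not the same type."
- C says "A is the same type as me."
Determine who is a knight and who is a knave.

Knights: A. Knaves: B and C.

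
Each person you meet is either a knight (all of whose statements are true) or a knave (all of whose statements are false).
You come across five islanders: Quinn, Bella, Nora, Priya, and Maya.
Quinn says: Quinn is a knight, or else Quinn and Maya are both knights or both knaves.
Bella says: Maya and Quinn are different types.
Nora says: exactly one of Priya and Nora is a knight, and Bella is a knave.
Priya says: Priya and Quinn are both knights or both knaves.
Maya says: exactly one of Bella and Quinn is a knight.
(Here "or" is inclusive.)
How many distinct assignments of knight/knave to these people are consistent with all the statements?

Consistent assignments:
  Quinn=knight, Bella=knight, Nora=knave, Priya=knight, Maya=knave
  Quinn=knight, Bella=knight, Nora=knave, Priya=knave, Maya=knave
  Quinn=knight, Bella=knave, Nora=knight, Priya=knave, Maya=knight
  Quinn=knight, Bella=knave, Nora=knave, Priya=knave, Maya=knight

4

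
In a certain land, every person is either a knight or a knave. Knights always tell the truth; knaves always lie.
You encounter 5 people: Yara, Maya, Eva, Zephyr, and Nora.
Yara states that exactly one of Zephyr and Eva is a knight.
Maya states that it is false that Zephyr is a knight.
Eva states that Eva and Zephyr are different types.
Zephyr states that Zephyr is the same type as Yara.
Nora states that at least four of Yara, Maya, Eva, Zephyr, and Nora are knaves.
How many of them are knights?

3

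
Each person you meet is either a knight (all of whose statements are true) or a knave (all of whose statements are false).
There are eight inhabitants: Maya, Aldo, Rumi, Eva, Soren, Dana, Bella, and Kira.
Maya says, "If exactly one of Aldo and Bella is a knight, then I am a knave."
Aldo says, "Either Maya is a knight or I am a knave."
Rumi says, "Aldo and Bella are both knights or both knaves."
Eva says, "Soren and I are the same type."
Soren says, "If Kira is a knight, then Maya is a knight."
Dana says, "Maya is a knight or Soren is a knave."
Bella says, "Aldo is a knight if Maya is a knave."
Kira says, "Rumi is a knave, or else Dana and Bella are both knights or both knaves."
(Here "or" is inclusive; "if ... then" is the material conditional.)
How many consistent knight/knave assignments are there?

Consistent assignments:
  Maya=knight, Aldo=knight, Rumi=knight, Eva=knight, Soren=knight, Dana=knight, Bella=knight, Kira=knight
  Maya=knight, Aldo=knight, Rumi=knight, Eva=knave, Soren=knight, Dana=knight, Bella=knight, Kira=knight

2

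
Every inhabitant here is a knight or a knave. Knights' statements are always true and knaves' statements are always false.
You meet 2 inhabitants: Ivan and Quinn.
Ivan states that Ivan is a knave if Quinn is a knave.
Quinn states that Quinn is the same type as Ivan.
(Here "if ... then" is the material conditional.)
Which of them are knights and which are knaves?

Ivan is a knight and Quinn is a knight.

Suppose Ivan is a knave. Then Ivan's statement "Ivan is a knave if Quinn is a knave" would have to be false. Checking the 2 ways to assign the others, none is consistent with every speaker.
(For instance, with Quinn=knight, Ivan's claim "Ivan is a knave if Quinn is a knave" comes out true where it would need to be false.)
So Ivan must be a knight, making "Ivan is a knave if Quinn is a knave" true. Taking Ivan=knight, Quinn=knight, each remaining statement checks out:
  Quinn (knight): "Quinn is the same type as Ivan" — true. ✓
This is the unique consistent assignment.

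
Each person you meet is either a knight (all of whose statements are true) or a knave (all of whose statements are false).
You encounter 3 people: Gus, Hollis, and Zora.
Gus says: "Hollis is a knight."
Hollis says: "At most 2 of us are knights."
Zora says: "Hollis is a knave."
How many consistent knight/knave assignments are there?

1

Consistent assignments:
  Gus=knight, Hollis=knight, Zora=knave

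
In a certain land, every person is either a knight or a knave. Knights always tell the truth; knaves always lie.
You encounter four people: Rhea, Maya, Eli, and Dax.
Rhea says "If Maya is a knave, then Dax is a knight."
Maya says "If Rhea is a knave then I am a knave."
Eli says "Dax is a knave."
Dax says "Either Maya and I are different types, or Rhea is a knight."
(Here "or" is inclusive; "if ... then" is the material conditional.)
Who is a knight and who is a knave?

Rhea is a knight, Maya is a knight, Eli is a knave, and Dax is a knight.

Suppose Rhea is a knave. Then Rhea's statement "if Maya is a knave, then Dax is a knight" would have to be false. Checking the 8 ways to assign the others, none is consistent with every speaker.
(For instance, with Maya=knight, Eli=knave, Dax=knight, Rhea's claim "if Maya is a knave, then Dax is a knight" comes out true where it would need to be false.)
So Rhea must be a knight, making "if Maya is a knave, then Dax is a knight" true. Taking Rhea=knight, Maya=knight, Eli=knave, Dax=knight, each remaining statement checks out:
  Maya (knight): "if Rhea is a knave then I am a knave" — true. ✓
  Eli (knave): "Dax is a knave" — false. ✓
  Dax (knight): "either Maya and I are different types, or Rhea is a knight" — true. ✓
This is the unique consistent assignment.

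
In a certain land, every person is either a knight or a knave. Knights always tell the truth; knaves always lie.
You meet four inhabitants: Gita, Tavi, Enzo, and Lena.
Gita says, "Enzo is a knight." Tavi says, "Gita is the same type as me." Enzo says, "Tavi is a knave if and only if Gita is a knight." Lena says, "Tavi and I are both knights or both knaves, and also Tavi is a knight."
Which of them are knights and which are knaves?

Gita is a knight, and the claim "Enzo is a knight" is indeed true.
Tavi is a knave, and the claim "Gita is the same type as me" is indeed False.
Enzo is a knight, so "Tavi is a knave if and only if Gita is a knight" must be true — and it is.
Lena is a knave; "Tavi and I are both knights or both knaves, and also Tavi is a knight" is False, as required.

Gita is a knight, Tavi is a knave, Enzo is a knight, and Lena is a knave.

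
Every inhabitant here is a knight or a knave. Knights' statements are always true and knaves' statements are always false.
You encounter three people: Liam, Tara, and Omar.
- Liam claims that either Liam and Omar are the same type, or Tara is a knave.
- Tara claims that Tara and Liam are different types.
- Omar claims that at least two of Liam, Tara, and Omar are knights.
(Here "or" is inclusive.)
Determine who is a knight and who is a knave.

Liam is a knave, Tara is a knight, and Omar is a knight.

Suppose Liam is a knight. Then Liam's statement "either Liam and Omar are the same type, or Tara is a knave" would have to be true. Checking the 4 ways to assign the others, none is consistent with every speaker.
(For instance, with Tara=knight, Omar=knight, Tara's claim "Tara and Liam are different types" comes out false where it would need to be true.)
So Liam must be a knave, making "either Liam and Omar are the same type, or Tara is a knave" false. Taking Liam=knave, Tara=knight, Omar=knight, each remaining statement checks out:
  Tara (knight): "Tara and Liam are different types" — true. ✓
  Omar (knight): "at least two of Liam, Tara, and Omar are knights" — true. ✓
This is the unique consistent assignment.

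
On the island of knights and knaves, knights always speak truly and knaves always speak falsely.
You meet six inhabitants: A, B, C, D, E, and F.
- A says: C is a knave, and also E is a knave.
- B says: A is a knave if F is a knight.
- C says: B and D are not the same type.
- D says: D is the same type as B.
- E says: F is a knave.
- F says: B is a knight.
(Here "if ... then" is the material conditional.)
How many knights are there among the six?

The unique consistent assignment is A=knave, B=knight, C=knight, D=knave, E=knave, F=knight.
That has 3 knights.

3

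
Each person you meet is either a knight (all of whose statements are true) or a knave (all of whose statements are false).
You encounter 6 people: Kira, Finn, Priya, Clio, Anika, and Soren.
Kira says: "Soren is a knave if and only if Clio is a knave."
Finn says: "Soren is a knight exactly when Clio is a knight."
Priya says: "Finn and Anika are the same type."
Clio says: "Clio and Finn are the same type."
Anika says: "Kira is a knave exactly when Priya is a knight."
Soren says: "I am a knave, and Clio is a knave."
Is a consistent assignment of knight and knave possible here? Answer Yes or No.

Checking all 64 assignments, each has at least one speaker whose statement's truth value contradicts their type.

No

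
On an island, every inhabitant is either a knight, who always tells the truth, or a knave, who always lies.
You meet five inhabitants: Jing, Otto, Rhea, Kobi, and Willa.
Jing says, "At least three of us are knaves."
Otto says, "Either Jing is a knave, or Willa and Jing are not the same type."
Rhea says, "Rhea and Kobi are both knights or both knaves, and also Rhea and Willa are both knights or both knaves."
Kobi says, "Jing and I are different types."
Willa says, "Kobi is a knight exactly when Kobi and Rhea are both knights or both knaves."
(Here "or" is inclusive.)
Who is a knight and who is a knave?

Knights: Otto, Rhea, Kobi, and Willa. Knaves: Jing.

Jing is a knave, so "at least three of us are knaves" must be false — and it is.
Since Otto is a knight, "either Jing is a knave, or Willa and Jing are not the same type" needs to be True, which holds.
As a knight, Rhea's statement "Rhea and Kobi are both knights or both knaves, and also Rhea and Willa are both knights or both knaves" should be True; it is.
Kobi is a knight, so "Jing and I are different types" must be True — and it is.
Willa is a knight, and the claim "Kobi is a knight exactly when Kobi and Rhea are both knights or both knaves" is indeed True.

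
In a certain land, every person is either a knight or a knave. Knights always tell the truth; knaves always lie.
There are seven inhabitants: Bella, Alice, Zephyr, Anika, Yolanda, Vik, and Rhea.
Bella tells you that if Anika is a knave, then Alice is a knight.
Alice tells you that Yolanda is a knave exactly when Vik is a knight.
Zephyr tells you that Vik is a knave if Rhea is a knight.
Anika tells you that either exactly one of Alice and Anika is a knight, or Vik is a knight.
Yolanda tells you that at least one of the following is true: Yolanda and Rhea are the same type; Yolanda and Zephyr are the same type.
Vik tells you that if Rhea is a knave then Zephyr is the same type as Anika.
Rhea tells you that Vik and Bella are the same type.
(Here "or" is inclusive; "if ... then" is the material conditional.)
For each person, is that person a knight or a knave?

Knights: Bella, Anika, Yolanda, Vik, and Rhea. Knaves: Alice and Zephyr.

Bella (knight): "if Anika is a knave, then Alice is a knight" — true. ✓
Alice is a knave; "Yolanda is a knave exactly when Vik is a knight" is False, as required.
Zephyr (knave): "Vik is a knave if Rhea is a knight" — False. ✓
Anika is a knight, so "either exactly one of Alice and Anika is a knight, or Vik is a knight" must be true — and it is.
Yolanda is a knight, so "at least one of the following is true: Yolanda and Rhea are the same type; Yolanda and Zephyr are the same type" must be true — and it is.
Vik is a knight; "if Rhea is a knave then Zephyr is the same type as Anika" is true, as required.
Rhea (knight): "Vik and Bella are the same type" — true. ✓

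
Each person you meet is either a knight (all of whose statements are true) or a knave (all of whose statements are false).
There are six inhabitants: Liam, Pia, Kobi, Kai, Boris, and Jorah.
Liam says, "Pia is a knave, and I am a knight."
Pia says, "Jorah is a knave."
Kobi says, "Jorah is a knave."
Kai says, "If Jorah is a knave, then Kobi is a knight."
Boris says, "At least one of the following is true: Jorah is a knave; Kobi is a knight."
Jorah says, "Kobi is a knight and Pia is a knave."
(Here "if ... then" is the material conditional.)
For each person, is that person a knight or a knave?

Liam is a knave, Pia is a knight, Kobi is a knight, Kai is a knight, Boris is a knight, and Jorah is a knave.

As a knave, Liam's statement "Pia is a knave, and I am a knight" should be False; it is.
Since Pia is a knight, "Jorah is a knave" needs to be True, which holds.
Kobi is a knight, so "Jorah is a knave" must be True — and it is.
Kai is a knight, so "if Jorah is a knave, then Kobi is a knight" must be True — and it is.
Since Boris is a knight, "at least one of the following is true: Jorah is a knave; Kobi is a knight" needs to be True, which holds.
Jorah is a knave, and the claim "Kobi is a knight and Pia is a knave" is indeed False.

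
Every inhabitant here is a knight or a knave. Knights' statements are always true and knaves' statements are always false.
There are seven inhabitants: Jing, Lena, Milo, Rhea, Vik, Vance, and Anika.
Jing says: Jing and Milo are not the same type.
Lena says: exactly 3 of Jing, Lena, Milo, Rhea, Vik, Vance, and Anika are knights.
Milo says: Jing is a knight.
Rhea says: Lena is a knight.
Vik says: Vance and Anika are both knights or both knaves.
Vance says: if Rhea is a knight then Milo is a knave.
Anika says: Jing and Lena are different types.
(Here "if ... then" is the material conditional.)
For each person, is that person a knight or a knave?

Jing is a knave, Lena is a knave, Milo is a knave, Rhea is a knave, Vik is a knave, Vance is a knight, and Anika is a knave.

Jing is a knave, so "Jing and Milo are not the same type" must be false — and it is.
Lena is a knave, so "exactly 3 of Jing, Lena, Milo, Rhea, Vik, Vance, and Anika are knights" must be false — and it is.
Milo is a knave; "Jing is a knight" is false, as required.
Rhea is a knave; "Lena is a knight" is false, as required.
As a knave, Vik's statement "Vance and Anika are both knights or both knaves" should be false; it is.
Vance (knight): "if Rhea is a knight then Milo is a knave" — true. ✓
Anika is a knave, and the claim "Jing and Lena are different types" is indeed false.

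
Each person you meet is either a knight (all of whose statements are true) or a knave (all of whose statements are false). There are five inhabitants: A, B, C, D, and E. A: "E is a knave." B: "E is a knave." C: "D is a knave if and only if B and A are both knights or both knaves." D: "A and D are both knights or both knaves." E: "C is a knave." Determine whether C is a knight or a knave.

C is a knight.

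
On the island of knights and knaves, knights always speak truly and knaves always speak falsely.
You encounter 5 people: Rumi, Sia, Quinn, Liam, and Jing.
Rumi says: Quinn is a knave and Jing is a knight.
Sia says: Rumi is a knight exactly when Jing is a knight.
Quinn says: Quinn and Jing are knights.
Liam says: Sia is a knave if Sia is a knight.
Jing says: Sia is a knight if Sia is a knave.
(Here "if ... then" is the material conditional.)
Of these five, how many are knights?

3

The unique consistent assignment is Rumi=knight, Sia=knight, Quinn=knave, Liam=knave, Jing=knight.
That has 3 knights.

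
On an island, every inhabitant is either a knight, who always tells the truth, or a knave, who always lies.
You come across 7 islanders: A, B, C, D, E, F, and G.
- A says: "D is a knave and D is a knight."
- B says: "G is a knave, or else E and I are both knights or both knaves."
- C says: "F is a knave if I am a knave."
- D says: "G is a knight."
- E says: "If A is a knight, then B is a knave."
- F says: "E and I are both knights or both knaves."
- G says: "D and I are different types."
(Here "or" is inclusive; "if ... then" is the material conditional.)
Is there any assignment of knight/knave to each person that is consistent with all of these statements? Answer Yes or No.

Yes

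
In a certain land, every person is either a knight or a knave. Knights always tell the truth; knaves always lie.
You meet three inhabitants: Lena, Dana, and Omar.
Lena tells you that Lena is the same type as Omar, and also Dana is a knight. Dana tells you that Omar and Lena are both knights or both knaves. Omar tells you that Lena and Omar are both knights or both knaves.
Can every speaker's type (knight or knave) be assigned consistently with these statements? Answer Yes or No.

One consistent assignment: Lena=knight, Dana=knight, Omar=knight.

Yes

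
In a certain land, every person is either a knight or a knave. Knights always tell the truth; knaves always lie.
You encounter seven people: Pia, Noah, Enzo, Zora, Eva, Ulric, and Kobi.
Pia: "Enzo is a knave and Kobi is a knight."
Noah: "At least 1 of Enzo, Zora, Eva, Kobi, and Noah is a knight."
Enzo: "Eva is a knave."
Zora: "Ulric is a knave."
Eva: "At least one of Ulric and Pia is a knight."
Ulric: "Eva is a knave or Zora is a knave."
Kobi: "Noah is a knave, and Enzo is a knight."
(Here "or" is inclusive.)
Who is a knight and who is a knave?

Knights: Noah, Eva, and Ulric. Knaves: Pia, Enzo, Zora, and Kobi.

Pia is a knave, so "Enzo is a knave and Kobi is a knight" must be false — and it is.
Noah is a knight, so "at least 1 of Enzo, Zora, Eva, Kobi, and Noah is a knight" must be true — and it is.
As a knave, Enzo's statement "Eva is a knave" should be false; it is.
Zora is a knave, and the claim "Ulric is a knave" is indeed false.
Eva is a knight; "at least one of Ulric and Pia is a knight" is true, as required.
As a knight, Ulric's statement "Eva is a knave or Zora is a knave" should be true; it is.
Since Kobi is a knave, "Noah is a knave, and Enzo is a knight" needs to be false, which holds.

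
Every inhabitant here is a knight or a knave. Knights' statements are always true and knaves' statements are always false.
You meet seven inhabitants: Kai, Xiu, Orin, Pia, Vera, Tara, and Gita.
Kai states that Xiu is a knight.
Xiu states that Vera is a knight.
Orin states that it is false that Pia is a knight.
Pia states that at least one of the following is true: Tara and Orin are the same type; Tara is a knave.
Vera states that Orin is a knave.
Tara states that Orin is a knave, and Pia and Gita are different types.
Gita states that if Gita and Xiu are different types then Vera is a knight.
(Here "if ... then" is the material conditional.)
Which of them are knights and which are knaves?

Kai (knight): "Xiu is a knight" — True. ✓
Xiu is a knight; "Vera is a knight" is True, as required.
As a knave, Orin's statement "it is false that Pia is a knight" should be false; it is.
Pia is a knight, and the claim "at least one of the following is true: Tara and Orin are the same type; Tara is a knave" is indeed True.
Vera is a knight, so "Orin is a knave" must be True — and it is.
Tara is a knave, and the claim "Orin is a knave, and Pia and Gita are different types" is indeed false.
Since Gita is a knight, "if Gita and Xiu are different types then Vera is a knight" needs to be True, which holds.

Kai is a knight, Xiu is a knight, Orin is a knave, Pia is a knight, Vera is a knight, Tara is a knave, and Gita is a knight.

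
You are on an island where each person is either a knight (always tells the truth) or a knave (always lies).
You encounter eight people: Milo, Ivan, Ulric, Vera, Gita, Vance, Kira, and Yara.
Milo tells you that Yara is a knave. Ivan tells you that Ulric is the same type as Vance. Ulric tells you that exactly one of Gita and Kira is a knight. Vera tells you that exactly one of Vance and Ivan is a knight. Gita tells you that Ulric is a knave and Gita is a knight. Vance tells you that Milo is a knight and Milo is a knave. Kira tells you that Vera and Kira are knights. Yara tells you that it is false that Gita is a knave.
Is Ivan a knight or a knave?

Ivan is a knight.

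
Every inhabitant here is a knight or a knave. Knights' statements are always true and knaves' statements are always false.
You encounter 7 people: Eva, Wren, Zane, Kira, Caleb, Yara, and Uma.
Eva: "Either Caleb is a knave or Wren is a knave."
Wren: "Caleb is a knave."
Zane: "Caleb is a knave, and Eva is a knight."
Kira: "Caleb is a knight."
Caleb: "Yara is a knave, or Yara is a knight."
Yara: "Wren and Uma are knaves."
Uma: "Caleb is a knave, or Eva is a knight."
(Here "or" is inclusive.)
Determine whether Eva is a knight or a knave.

Consistent assignments: {Eva=knight, Wren=knave, Zane=knave, Kira=knight, Caleb=knight, Yara=knave, Uma=knight}
In every consistent assignment, Eva is a knight.

Eva is a knight.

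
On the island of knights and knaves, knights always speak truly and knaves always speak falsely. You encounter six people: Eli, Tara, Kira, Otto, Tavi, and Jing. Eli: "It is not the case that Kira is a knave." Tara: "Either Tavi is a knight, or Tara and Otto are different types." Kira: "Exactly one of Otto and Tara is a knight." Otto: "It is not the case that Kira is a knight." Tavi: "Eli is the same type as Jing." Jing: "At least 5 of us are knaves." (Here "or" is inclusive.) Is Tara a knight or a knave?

Tara is a knight.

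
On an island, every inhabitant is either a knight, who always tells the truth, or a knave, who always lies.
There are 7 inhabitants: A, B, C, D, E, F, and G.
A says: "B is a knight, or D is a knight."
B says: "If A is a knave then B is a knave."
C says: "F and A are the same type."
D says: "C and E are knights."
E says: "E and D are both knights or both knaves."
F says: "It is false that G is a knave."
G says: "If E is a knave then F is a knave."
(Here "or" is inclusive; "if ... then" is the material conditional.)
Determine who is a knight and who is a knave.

A is a knight, B is a knight, C is a knight, D is a knight, E is a knight, F is a knight, and G is a knight.

Since A is a knight, "B is a knight, or D is a knight" needs to be True, which holds.
As a knight, B's statement "if A is a knave then B is a knave" should be True; it is.
C (knight): "F and A are the same type" — True. ✓
D is a knight, and the claim "C and E are knights" is indeed True.
Since E is a knight, "E and D are both knights or both knaves" needs to be True, which holds.
Since F is a knight, "it is false that G is a knave" needs to be True, which holds.
G is a knight; "if E is a knave then F is a knave" is True, as required.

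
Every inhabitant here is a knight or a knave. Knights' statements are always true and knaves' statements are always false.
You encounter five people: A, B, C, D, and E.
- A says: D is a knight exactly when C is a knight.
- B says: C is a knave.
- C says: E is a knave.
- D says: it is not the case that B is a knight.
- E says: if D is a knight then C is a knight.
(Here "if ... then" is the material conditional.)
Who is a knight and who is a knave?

A is a knight, so "D is a knight exactly when C is a knight" must be True — and it is.
B is a knight; "C is a knave" is True, as required.
C is a knave, so "E is a knave" must be false — and it is.
Since D is a knave, "it is not the case that B is a knight" needs to be false, which holds.
E (knight): "if D is a knight then C is a knight" — True. ✓

A is a knight, B is a knight, C is a knave, D is a knave, and E is a knight.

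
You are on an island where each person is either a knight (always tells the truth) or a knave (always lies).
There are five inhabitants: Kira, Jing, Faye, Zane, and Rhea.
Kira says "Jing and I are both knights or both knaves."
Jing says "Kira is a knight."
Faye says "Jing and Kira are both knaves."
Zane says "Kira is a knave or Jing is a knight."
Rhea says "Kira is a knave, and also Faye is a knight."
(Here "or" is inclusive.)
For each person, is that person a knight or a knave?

Kira is a knight; "Jing and I are both knights or both knaves" is true, as required.
Jing is a knight, and the claim "Kira is a knight" is indeed true.
As a knave, Faye's statement "Jing and Kira are both knaves" should be false; it is.
Zane (knight): "Kira is a knave or Jing is a knight" — true. ✓
As a knave, Rhea's statement "Kira is a knave, and also Faye is a knight" should be false; it is.

Kira is a knight, Jing is a knight, Faye is a knave, Zane is a knight, and Rhea is a knave.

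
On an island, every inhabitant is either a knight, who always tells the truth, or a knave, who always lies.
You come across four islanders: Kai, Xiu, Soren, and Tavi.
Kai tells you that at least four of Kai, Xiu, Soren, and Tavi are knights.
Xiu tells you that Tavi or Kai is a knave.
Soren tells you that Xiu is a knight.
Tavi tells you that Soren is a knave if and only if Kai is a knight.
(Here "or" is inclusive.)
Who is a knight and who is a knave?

Knights: Xiu, Soren, and Tavi. Knaves: Kai.

Kai is a knave; "at least four of Kai, Xiu, Soren, and Tavi are knights" is False, as required.
Xiu is a knight; "Tavi or Kai is a knave" is true, as required.
Soren is a knight, so "Xiu is a knight" must be true — and it is.
Tavi is a knight, so "Soren is a knave if and only if Kai is a knight" must be true — and it is.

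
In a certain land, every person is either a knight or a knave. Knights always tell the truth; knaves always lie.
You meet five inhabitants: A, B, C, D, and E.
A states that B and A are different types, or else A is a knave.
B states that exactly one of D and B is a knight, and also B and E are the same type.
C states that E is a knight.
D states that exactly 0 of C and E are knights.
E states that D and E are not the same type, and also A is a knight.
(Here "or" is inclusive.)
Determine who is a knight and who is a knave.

A is a knight, B is a knave, C is a knight, D is a knave, and E is a knight.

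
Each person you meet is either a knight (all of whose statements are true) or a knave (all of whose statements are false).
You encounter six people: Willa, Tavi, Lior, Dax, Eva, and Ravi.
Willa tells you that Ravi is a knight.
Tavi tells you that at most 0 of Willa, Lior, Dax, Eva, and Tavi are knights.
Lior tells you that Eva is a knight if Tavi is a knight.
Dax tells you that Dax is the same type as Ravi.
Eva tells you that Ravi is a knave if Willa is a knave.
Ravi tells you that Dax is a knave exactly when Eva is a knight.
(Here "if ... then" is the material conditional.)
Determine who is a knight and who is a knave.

Willa is a knight, Tavi is a knave, Lior is a knight, Dax is a knave, Eva is a knight, and Ravi is a knight.

As a knight, Willa's statement "Ravi is a knight" should be True; it is.
Tavi (knave): "at most 0 of Willa, Lior, Dax, Eva, and Tavi are knights" — False. ✓
As a knight, Lior's statement "Eva is a knight if Tavi is a knight" should be True; it is.
Dax is a knave, and the claim "Dax is the same type as Ravi" is indeed False.
As a knight, Eva's statement "Ravi is a knave if Willa is a knave" should be True; it is.
Ravi is a knight; "Dax is a knave exactly when Eva is a knight" is True, as required.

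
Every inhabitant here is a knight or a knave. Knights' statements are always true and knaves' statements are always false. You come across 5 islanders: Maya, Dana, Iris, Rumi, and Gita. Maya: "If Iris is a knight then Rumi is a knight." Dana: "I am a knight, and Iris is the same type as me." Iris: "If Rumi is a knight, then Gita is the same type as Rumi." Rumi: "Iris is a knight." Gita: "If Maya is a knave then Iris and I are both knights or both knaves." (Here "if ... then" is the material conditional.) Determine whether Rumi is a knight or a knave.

Rumi is a knight.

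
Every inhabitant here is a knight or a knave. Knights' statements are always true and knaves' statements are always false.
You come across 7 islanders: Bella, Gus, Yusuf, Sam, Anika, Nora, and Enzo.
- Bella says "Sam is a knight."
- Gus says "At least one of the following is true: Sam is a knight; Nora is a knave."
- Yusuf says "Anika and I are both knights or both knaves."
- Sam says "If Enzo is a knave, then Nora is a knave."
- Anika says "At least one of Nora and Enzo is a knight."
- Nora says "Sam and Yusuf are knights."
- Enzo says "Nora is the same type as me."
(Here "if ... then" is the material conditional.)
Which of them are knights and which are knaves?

Bella is a knight, so "Sam is a knight" must be true — and it is.
As a knight, Gus's statement "at least one of the following is true: Sam is a knight; Nora is a knave" should be true; it is.
As a knight, Yusuf's statement "Anika and I are both knights or both knaves" should be true; it is.
Sam is a knight, so "if Enzo is a knave, then Nora is a knave" must be true — and it is.
Since Anika is a knight, "at least one of Nora and Enzo is a knight" needs to be true, which holds.
Nora is a knight, so "Sam and Yusuf are knights" must be true — and it is.
As a knight, Enzo's statement "Nora is the same type as me" should be true; it is.

Knights: Bella, Gus, Yusuf, Sam, Anika, Nora, and Enzo. Knaves: none.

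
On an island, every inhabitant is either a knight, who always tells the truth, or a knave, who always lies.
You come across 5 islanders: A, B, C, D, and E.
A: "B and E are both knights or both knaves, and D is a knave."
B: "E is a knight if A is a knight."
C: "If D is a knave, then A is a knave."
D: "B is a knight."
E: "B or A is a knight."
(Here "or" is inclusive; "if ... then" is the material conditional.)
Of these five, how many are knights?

4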